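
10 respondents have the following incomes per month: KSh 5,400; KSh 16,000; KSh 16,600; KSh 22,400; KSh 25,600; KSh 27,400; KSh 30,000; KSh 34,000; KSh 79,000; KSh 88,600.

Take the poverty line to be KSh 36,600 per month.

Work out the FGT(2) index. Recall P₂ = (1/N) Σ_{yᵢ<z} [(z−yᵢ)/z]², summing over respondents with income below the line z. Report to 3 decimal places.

Poor units: KSh 5,400, KSh 16,000, KSh 16,600, KSh 22,400, KSh 25,600, KSh 27,400, KSh 30,000, KSh 34,000 (q = 8 of N = 10).
Normalized shortfalls: (36600−5400)/36600 = 0.8525; (36600−16000)/36600 = 0.5628; (36600−16600)/36600 = 0.5464; (36600−22400)/36600 = 0.3880; (36600−25600)/36600 = 0.3005; (36600−27400)/36600 = 0.2514; (36600−30000)/36600 = 0.1803; (36600−34000)/36600 = 0.0710.
Squared: 0.7267; 0.3168; 0.2986; 0.1505; 0.0903; 0.0632; 0.0325; 0.0050.
Sum = 1.683687; P₂ = 1.683687 / 10 = 0.168.

0.168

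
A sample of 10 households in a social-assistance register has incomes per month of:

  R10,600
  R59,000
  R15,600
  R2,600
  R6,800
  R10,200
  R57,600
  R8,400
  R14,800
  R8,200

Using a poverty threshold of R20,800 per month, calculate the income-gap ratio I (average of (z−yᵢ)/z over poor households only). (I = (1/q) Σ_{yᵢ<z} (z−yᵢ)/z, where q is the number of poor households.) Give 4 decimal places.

Below z: R2,600, R6,800, R8,200, R8,400, R10,200, R10,600, R14,800, R15,600 (q = 8 of N = 10).
Shortfall ratios (z−y)/z: 0.8750, 0.6731, 0.6058, 0.5962, 0.5096, 0.4904, 0.2885, 0.2500; sum = 4.288462.
I averages over the q = 8 poor units only: 4.288462 / 8 = 0.5361.

0.5361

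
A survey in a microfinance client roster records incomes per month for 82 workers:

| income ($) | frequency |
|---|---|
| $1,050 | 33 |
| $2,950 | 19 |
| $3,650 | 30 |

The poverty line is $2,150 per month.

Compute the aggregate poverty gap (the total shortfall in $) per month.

$36,300

Incomes under z: 33×$1,050 (q = 33 of N = 82).
Individual gaps: 33×(2150−1050) = 36300.
Aggregate gap = $36,300.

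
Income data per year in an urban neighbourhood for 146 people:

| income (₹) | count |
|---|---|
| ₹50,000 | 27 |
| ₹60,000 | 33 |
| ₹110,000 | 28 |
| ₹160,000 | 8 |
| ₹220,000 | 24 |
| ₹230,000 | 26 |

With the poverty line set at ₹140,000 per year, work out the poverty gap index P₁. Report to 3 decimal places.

Below the line: 27×₹50,000, 33×₹60,000, 28×₹110,000 (q = 88 of N = 146).
Normalized shortfalls: (140000−50000)/140000 = 0.6429 (×27); (140000−60000)/140000 = 0.5714 (×33); (140000−110000)/140000 = 0.2143 (×28).
Sum of shortfalls = 42.214286; P₁ averages over all N: 42.214286 / 146 = 0.289.

0.289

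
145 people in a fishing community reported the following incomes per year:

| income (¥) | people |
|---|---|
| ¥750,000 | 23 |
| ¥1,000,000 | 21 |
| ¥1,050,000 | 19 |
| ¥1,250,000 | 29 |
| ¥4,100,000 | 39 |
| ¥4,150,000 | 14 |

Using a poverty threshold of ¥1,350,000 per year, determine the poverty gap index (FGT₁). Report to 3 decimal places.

0.152

Below the line: 23×¥750,000, 21×¥1,000,000, 19×¥1,050,000, 29×¥1,250,000 (q = 92 of N = 145).
Normalized shortfalls: (1350000−750000)/1350000 = 0.4444 (×23); (1350000−1000000)/1350000 = 0.2593 (×21); (1350000−1050000)/1350000 = 0.2222 (×19); (1350000−1250000)/1350000 = 0.0741 (×29).
Sum of shortfalls = 22.037037; P₁ averages over all N: 22.037037 / 145 = 0.152.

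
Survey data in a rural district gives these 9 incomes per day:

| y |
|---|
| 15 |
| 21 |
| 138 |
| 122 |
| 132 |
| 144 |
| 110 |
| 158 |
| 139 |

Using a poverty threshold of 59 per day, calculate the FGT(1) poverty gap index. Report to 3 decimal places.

0.154

Below z: 15, 21 (q = 2 of N = 9).
Shortfall ratios: (59−15)/59 = 0.7458; (59−21)/59 = 0.6441.
Σ = 1.389831. Dividing by the full population N = 9 gives P₁ = 0.154.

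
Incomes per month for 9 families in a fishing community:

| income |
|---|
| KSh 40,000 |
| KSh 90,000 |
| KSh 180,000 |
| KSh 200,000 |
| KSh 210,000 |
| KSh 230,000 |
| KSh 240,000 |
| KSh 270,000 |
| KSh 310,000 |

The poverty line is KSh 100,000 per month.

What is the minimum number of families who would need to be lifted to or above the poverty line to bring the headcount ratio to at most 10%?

2

Currently q = 2 of N = 9 are below the line (H = 0.222).
A headcount ratio of at most 10% allows at most ⌊0.10 × 9⌋ = 0 poor families.
So at least 2 − 0 = 2 must be lifted.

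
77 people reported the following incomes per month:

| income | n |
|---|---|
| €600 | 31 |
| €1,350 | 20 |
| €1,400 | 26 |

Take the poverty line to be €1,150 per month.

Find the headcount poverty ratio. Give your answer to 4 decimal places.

0.4026

31 of the 77 people have income below €1,150.
H = 31/77 = 0.4026.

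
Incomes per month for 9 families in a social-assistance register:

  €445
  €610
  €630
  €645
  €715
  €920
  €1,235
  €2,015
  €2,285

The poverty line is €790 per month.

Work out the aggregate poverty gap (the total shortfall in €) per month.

Incomes under z: €445, €610, €630, €645, €715 (q = 5 of N = 9).
Individual gaps: 790−445 = 345; 790−610 = 180; 790−630 = 160; 790−645 = 145; 790−715 = 75.
Aggregate gap = €905.

€905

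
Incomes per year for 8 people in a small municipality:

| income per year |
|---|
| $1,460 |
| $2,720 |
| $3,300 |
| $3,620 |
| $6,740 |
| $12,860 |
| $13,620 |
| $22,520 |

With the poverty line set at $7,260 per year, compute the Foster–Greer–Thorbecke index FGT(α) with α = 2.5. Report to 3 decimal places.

Poor units: $1,460, $2,720, $3,300, $3,620, $6,740 (q = 5 of N = 8).
Gap ratios (z−y)/z: (7260−1460)/7260 = 0.7989; (7260−2720)/7260 = 0.6253; (7260−3300)/7260 = 0.5455; (7260−3620)/7260 = 0.5014; (7260−6740)/7260 = 0.0716.
Raised to α = 2.5: 0.57046; 0.30924; 0.21973; 0.17800; 0.00137.
Sum = 1.278809; FGT(2.5) = 1.278809 / 8 = 0.160.

0.160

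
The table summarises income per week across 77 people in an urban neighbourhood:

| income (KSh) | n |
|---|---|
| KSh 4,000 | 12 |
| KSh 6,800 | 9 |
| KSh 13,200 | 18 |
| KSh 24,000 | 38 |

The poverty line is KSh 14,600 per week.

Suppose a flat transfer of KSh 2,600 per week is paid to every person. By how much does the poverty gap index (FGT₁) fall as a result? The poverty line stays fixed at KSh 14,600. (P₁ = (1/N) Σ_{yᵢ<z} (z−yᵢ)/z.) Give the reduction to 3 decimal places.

Before: below the line — 12×KSh 4,000, 9×KSh 6,800, 18×KSh 13,200; poverty gap index (FGT₁) = 0.19801.
After the KSh 2,600 transfer: below the line — 12×KSh 6,600, 9×KSh 9,400; poverty gap index (FGT₁) = 0.12702.
Reduction = 0.19801 − 0.12702 = 0.071.

0.071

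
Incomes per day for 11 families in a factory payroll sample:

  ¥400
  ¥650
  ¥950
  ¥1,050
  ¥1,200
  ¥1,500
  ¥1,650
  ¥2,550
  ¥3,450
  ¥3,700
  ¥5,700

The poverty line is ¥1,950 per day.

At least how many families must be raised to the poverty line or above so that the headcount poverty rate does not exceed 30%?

7 of the 11 families are poor, so H = 7/11 = 0.636.
A headcount ratio of at most 30% allows at most ⌊0.30 × 11⌋ = 3 poor families.
So at least 7 − 3 = 4 must be lifted.

4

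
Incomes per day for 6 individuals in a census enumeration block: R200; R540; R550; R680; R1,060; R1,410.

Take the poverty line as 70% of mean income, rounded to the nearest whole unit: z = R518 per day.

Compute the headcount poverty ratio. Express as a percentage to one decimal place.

1 of the 6 individuals have income below R518.
H = 1/6 = 16.7%.

16.7%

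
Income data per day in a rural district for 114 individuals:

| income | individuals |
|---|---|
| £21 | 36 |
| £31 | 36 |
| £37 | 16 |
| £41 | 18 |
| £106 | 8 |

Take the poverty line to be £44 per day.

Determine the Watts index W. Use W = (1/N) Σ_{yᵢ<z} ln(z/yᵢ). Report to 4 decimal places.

Poor units: 36×£21, 36×£31, 16×£37, 18×£41 (q = 106 of N = 114).
Log gaps: ln(44/21) = 0.7397 (×36); ln(44/31) = 0.3502 (×36); ln(44/37) = 0.1733 (×16); ln(44/41) = 0.0706 (×18).
W = 43.278770 / 114 = 0.3796.

0.3796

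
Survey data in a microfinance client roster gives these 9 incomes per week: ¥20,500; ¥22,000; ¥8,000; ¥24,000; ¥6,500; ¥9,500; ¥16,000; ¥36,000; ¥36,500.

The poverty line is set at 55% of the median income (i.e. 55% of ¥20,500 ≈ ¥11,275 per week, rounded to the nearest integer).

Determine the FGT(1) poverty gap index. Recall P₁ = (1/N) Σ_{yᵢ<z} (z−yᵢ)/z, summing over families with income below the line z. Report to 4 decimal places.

0.0968

Incomes under z: ¥6,500, ¥8,000, ¥9,500 (q = 3 of N = 9).
Gap ratios (z−y)/z: (11275−6500)/11275 = 0.4235; (11275−8000)/11275 = 0.2905; (11275−9500)/11275 = 0.1574.
Σ = 0.871397. Dividing by the full population N = 9 gives P₁ = 0.0968.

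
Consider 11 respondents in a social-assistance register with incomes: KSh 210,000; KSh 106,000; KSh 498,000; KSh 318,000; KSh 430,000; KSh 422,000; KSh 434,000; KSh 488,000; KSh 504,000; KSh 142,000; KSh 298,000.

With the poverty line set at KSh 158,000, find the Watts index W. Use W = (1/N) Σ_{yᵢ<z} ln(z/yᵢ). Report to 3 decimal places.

Below the line: KSh 106,000, KSh 142,000 (q = 2 of N = 11).
Log gaps: ln(158000/106000) = 0.3992; ln(158000/142000) = 0.1068.
W = 0.505924 / 11 = 0.046.

0.046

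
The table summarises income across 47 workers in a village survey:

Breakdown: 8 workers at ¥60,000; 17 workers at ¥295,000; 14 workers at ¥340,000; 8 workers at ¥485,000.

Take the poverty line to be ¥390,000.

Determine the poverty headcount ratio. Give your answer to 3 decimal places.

0.830

39 of the 47 workers have income below ¥390,000.
H = 39/47 = 0.830.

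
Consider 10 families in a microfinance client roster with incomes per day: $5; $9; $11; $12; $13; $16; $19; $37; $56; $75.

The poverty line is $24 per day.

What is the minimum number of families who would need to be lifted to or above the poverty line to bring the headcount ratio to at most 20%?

5

Currently q = 7 of N = 10 are below the line (H = 0.700).
A headcount ratio of at most 20% allows at most ⌊0.20 × 10⌋ = 2 poor families.
So at least 7 − 2 = 5 must be lifted.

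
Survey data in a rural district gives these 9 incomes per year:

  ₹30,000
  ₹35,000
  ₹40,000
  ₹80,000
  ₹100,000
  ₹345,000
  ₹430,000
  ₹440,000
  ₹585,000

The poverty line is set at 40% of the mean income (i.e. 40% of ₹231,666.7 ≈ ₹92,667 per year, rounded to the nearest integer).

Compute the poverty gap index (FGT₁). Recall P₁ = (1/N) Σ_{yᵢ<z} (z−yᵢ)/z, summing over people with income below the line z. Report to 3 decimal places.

Incomes under z: ₹30,000, ₹35,000, ₹40,000, ₹80,000 (q = 4 of N = 9).
Gap ratios (z−y)/z: (92667−30000)/92667 = 0.6763; (92667−35000)/92667 = 0.6223; (92667−40000)/92667 = 0.5683; (92667−80000)/92667 = 0.1367.
Sum of shortfalls = 2.003604; P₁ averages over all N: 2.003604 / 9 = 0.223.

0.223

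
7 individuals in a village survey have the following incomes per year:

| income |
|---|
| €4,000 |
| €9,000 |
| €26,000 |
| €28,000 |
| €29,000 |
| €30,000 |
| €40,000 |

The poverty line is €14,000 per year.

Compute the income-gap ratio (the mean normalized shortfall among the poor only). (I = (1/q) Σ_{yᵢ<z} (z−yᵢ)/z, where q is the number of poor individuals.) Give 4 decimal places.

0.5357

Below z: €4,000, €9,000 (q = 2 of N = 7).
Shortfall ratios (z−y)/z: 0.7143, 0.3571; sum = 1.071429.
I averages over the q = 2 poor units only: 1.071429 / 2 = 0.5357.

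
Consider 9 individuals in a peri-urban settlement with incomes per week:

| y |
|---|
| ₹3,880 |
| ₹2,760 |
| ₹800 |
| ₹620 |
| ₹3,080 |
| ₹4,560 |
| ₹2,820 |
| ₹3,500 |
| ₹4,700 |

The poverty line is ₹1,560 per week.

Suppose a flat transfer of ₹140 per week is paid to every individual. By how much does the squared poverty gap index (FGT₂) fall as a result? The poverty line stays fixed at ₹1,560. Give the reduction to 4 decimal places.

Before: below the line — ₹620, ₹800; squared poverty gap index (FGT₂) = 0.066714.
After the ₹140 transfer: below the line — ₹760, ₹940; squared poverty gap index (FGT₂) = 0.046771.
Reduction = 0.066714 − 0.046771 = 0.0199.

0.0199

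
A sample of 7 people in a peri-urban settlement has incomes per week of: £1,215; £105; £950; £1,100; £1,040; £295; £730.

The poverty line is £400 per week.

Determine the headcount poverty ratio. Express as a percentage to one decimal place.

28.6%

2 of the 7 people have income below £400.
H = 2/7 = 28.6%.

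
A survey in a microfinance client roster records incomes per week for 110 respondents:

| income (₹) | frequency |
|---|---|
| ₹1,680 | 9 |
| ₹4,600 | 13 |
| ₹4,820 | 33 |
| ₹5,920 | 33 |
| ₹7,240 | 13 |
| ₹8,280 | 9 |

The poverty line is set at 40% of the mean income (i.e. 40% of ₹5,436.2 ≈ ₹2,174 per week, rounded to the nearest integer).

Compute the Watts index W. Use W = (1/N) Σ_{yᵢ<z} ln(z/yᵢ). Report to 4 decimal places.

0.0211

Incomes under z: 9×₹1,680 (q = 9 of N = 110).
ln(z/y) terms: ln(2174/1680) = 0.2578 (×9).
W = 2.319975 / 110 = 0.0211.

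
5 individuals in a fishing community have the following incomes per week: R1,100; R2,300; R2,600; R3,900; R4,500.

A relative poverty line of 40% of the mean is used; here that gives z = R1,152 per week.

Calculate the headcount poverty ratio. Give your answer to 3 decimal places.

0.200

1 of the 5 individuals have income below R1,152.
H = 1/5 = 0.200.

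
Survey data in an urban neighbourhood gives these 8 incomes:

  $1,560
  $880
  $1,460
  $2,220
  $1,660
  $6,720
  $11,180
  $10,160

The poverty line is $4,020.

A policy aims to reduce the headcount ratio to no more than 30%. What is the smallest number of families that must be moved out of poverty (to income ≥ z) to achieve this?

Currently q = 5 of N = 8 are below the line (H = 0.625).
A headcount ratio of at most 30% allows at most ⌊0.30 × 8⌋ = 2 poor families.
So at least 5 − 2 = 3 must be lifted.

3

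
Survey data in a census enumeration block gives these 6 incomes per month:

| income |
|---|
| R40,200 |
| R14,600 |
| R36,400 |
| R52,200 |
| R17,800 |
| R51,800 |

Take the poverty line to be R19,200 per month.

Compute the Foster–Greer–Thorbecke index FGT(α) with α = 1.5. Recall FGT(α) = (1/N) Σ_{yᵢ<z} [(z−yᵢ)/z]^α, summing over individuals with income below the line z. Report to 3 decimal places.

Poor units: R14,600, R17,800 (q = 2 of N = 6).
Normalized shortfalls: (19200−14600)/19200 = 0.2396; (19200−17800)/19200 = 0.0729.
Raised to α = 1.5: 0.11727; 0.01969.
Sum = 0.136959; FGT(1.5) = 0.136959 / 6 = 0.023.

0.023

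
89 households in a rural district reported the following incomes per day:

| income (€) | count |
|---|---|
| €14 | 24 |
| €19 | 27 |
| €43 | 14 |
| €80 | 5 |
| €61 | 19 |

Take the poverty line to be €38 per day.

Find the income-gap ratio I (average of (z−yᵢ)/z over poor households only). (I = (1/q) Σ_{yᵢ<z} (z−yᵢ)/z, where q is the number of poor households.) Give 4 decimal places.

0.5619

Poor units: 24×€14, 27×€19 (q = 51 of N = 89).
Relative gaps: 0.6316 (×24), 0.5000 (×27); sum = 28.657895.
I averages over the q = 51 poor units only: 28.657895 / 51 = 0.5619.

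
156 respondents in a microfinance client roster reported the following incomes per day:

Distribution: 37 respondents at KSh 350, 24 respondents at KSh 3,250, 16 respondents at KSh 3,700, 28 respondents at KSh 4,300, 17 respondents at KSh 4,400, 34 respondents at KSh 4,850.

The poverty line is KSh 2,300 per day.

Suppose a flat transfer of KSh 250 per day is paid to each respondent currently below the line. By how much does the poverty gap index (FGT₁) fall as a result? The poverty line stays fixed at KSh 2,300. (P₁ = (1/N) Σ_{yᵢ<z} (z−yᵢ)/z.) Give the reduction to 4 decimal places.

0.0258

Before: below the line — 37×KSh 350; poverty gap index (FGT₁) = 0.201087.
After the KSh 250 transfer: below the line — 37×KSh 600; poverty gap index (FGT₁) = 0.175307.
Reduction = 0.201087 − 0.175307 = 0.0258.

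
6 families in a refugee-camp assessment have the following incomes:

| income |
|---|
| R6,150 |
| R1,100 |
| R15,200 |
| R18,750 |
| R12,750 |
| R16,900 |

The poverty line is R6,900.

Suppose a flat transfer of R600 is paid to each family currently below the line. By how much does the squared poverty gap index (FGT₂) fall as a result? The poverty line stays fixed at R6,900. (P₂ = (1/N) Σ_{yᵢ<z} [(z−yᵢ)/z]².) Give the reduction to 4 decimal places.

Before: below the line — R1,100, R6,150; squared poverty gap index (FGT₂) = 0.119731.
After the R600 transfer: below the line — R1,700, R6,750; squared poverty gap index (FGT₂) = 0.094737.
Reduction = 0.119731 − 0.094737 = 0.0250.

0.0250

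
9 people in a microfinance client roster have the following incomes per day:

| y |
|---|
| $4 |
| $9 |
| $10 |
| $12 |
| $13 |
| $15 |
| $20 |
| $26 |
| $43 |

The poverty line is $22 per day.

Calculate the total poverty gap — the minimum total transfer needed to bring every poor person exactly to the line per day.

$71

Poor units: $4, $9, $10, $12, $13, $15, $20 (q = 7 of N = 9).
Individual gaps: 22−4 = 18; 22−9 = 13; 22−10 = 12; 22−12 = 10; 22−13 = 9; 22−15 = 7; 22−20 = 2.
Aggregate gap = $71.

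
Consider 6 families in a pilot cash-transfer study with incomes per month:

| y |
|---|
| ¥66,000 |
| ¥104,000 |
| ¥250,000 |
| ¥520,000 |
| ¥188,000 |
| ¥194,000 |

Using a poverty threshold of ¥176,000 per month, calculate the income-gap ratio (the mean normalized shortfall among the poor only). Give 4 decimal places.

Below z: ¥66,000, ¥104,000 (q = 2 of N = 6).
Shortfall ratios (z−y)/z: 0.6250, 0.4091; sum = 1.034091.
I averages over the q = 2 poor units only: 1.034091 / 2 = 0.5170.

0.5170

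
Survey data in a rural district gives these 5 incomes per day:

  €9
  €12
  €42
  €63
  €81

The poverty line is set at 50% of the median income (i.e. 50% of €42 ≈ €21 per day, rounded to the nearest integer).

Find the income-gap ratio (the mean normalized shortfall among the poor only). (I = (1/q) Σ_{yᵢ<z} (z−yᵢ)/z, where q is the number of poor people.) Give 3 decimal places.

0.500

Below z: €9, €12 (q = 2 of N = 5).
Shortfall ratios (z−y)/z: 0.5714, 0.4286; sum = 1.000000.
The income-gap ratio divides by q (the poor only): 1.000000 / 2 = 0.500.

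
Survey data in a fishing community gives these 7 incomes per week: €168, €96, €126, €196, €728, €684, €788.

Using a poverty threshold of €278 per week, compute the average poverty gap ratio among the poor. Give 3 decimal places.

0.473

Below z: €96, €126, €168, €196 (q = 4 of N = 7).
Relative gaps: 0.6547, 0.5468, 0.3957, 0.2950; sum = 1.892086.
I averages over the q = 4 poor units only: 1.892086 / 4 = 0.473.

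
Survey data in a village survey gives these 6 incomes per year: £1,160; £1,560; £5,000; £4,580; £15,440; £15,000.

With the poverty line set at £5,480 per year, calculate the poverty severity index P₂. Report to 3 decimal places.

0.195

Poor units: £1,160, £1,560, £4,580, £5,000 (q = 4 of N = 6).
Relative gaps: (5480−1160)/5480 = 0.7883; (5480−1560)/5480 = 0.7153; (5480−4580)/5480 = 0.1642; (5480−5000)/5480 = 0.0876.
Squared: 0.6215; 0.5117; 0.0270; 0.0077.
Sum = 1.167790; P₂ = 1.167790 / 6 = 0.195.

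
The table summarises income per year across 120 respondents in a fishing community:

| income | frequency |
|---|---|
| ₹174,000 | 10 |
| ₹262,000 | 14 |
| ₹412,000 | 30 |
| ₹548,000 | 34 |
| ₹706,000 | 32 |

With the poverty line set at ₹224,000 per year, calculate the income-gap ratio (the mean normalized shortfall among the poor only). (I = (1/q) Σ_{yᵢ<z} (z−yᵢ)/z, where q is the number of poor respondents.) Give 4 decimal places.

0.2232

Below z: 10×₹174,000 (q = 10 of N = 120).
Shortfall ratios (z−y)/z: 0.2232 (×10); sum = 2.232143.
The income-gap ratio divides by q (the poor only): 2.232143 / 10 = 0.2232.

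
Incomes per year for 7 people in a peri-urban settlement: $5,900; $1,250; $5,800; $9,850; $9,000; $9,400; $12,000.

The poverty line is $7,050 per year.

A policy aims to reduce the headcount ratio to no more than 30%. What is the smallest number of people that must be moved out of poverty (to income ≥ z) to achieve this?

Currently q = 3 of N = 7 are below the line (H = 0.429).
A headcount ratio of at most 30% allows at most ⌊0.30 × 7⌋ = 2 poor people.
So at least 3 − 2 = 1 must be lifted.

1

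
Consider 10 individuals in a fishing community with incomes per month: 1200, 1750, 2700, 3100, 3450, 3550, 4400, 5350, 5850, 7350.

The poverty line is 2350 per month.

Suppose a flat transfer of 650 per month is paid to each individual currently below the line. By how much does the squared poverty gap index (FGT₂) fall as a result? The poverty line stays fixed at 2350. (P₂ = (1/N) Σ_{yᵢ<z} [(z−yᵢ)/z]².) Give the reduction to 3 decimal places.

0.026

Before: below the line — 1200, 1750; squared poverty gap index (FGT₂) = 0.03047.
After the 650 transfer: below the line — 1850; squared poverty gap index (FGT₂) = 0.00453.
Reduction = 0.03047 − 0.00453 = 0.026.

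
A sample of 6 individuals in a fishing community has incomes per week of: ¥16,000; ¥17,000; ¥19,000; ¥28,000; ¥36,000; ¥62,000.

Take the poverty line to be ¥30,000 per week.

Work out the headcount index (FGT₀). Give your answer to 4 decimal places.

4 of the 6 individuals have income below ¥30,000.
H = 4/6 = 0.6667.

0.6667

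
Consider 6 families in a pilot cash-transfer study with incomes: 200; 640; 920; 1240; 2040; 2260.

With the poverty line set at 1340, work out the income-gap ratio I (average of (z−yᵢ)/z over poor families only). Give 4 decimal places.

0.4403

Incomes under z: 200, 640, 920, 1240 (q = 4 of N = 6).
Relative gaps: 0.8507, 0.5224, 0.3134, 0.0746; sum = 1.761194.
The income-gap ratio divides by q (the poor only): 1.761194 / 4 = 0.4403.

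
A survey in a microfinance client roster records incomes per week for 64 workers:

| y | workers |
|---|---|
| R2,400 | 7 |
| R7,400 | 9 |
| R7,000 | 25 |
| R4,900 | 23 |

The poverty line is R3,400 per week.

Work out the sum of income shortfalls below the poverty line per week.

R7,000

Poor units: 7×R2,400 (q = 7 of N = 64).
Individual gaps: 7×(3400−2400) = 7000.
Aggregate gap = R7,000.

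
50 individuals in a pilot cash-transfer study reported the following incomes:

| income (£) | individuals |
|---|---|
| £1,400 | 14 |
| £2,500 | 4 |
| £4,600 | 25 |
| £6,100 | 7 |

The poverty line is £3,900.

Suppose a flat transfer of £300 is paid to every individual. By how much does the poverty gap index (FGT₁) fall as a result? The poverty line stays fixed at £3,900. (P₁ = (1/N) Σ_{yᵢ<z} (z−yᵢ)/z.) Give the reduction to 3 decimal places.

Before: below the line — 14×£1,400, 4×£2,500; poverty gap index (FGT₁) = 0.20821.
After the £300 transfer: below the line — 14×£1,700, 4×£2,800; poverty gap index (FGT₁) = 0.18051.
Reduction = 0.20821 − 0.18051 = 0.028.

0.028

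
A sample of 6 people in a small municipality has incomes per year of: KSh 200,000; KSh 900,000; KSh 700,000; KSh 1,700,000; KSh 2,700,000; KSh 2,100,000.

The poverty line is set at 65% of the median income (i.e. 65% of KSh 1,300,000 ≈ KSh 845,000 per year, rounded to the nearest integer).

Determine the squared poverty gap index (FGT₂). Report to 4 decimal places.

0.1020

Incomes under z: KSh 200,000, KSh 700,000 (q = 2 of N = 6).
Shortfall ratios: (845000−200000)/845000 = 0.7633; (845000−700000)/845000 = 0.1716.
Squared: 0.5826; 0.0294.
Sum = 0.612093; P₂ = 0.612093 / 6 = 0.1020.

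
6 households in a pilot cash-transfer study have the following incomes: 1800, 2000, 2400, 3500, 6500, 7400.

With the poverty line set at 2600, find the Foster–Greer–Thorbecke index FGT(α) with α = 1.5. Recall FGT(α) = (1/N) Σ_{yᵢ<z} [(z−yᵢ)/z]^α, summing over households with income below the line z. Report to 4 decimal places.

0.0505

Below z: 1800, 2000, 2400 (q = 3 of N = 6).
Shortfall ratios: (2600−1800)/2600 = 0.3077; (2600−2000)/2600 = 0.2308; (2600−2400)/2600 = 0.0769.
Raised to α = 1.5: 0.17068; 0.11086; 0.02133.
Sum = 0.302870; FGT(1.5) = 0.302870 / 6 = 0.0505.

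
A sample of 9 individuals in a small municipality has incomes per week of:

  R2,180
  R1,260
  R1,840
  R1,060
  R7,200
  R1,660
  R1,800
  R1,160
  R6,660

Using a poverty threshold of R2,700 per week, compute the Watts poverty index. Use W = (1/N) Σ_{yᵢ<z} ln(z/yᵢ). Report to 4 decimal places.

Below z: R1,060, R1,160, R1,260, R1,660, R1,800, R1,840, R2,180 (q = 7 of N = 9).
Log shortfalls: ln(2700/1060) = 0.9350; ln(2700/1160) = 0.8448; ln(2700/1260) = 0.7621; ln(2700/1660) = 0.4864; ln(2700/1800) = 0.4055; ln(2700/1840) = 0.3835; ln(2700/2180) = 0.2139.
W = 4.031267 / 9 = 0.4479.

0.4479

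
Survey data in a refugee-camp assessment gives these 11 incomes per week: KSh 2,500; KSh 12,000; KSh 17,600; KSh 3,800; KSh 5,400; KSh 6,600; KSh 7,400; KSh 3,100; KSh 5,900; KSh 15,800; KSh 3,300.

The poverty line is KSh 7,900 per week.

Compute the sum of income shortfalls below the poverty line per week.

Incomes under z: KSh 2,500, KSh 3,100, KSh 3,300, KSh 3,800, KSh 5,400, KSh 5,900, KSh 6,600, KSh 7,400 (q = 8 of N = 11).
Individual gaps: 7900−2500 = 5400; 7900−3100 = 4800; 7900−3300 = 4600; 7900−3800 = 4100; 7900−5400 = 2500; 7900−5900 = 2000; 7900−6600 = 1300; 7900−7400 = 500.
Aggregate gap = KSh 25,200.

KSh 25,200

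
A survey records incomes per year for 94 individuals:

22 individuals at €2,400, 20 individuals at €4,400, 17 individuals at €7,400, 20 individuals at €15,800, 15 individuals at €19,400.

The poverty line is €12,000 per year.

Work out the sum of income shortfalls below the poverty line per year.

€441,400

Below z: 22×€2,400, 20×€4,400, 17×€7,400 (q = 59 of N = 94).
Individual gaps: 22×(12000−2400) = 211200; 20×(12000−4400) = 152000; 17×(12000−7400) = 78200.
Aggregate gap = €441,400.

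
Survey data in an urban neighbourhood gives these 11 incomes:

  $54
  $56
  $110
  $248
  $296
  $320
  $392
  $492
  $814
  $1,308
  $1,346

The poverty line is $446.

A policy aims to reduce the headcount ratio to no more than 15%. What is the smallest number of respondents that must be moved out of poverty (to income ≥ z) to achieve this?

6

7 of the 11 respondents are poor, so H = 7/11 = 0.636.
A headcount ratio of at most 15% allows at most ⌊0.15 × 11⌋ = 1 poor respondents.
So at least 7 − 1 = 6 must be lifted.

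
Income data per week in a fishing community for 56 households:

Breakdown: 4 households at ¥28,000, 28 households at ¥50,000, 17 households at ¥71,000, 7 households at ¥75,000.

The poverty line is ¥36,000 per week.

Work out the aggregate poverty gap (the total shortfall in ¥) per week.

¥32,000

Incomes under z: 4×¥28,000 (q = 4 of N = 56).
Individual gaps: 4×(36000−28000) = 32000.
Aggregate gap = ¥32,000.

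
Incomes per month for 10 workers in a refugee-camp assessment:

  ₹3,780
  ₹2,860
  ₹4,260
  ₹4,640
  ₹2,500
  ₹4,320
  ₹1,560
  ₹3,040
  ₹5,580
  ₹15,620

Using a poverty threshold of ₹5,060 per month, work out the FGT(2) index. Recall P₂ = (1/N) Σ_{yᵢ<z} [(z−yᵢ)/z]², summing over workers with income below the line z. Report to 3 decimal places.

0.120

Below z: ₹1,560, ₹2,500, ₹2,860, ₹3,040, ₹3,780, ₹4,260, ₹4,320, ₹4,640 (q = 8 of N = 10).
Shortfall ratios: (5060−1560)/5060 = 0.6917; (5060−2500)/5060 = 0.5059; (5060−2860)/5060 = 0.4348; (5060−3040)/5060 = 0.3992; (5060−3780)/5060 = 0.2530; (5060−4260)/5060 = 0.1581; (5060−4320)/5060 = 0.1462; (5060−4640)/5060 = 0.0830.
Squared: 0.4784; 0.2560; 0.1890; 0.1594; 0.0640; 0.0250; 0.0214; 0.0069.
Sum = 1.200081; P₂ = 1.200081 / 10 = 0.120.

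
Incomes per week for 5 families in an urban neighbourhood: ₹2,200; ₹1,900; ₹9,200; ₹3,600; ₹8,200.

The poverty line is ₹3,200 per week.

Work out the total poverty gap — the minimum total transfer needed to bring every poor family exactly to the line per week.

Below z: ₹1,900, ₹2,200 (q = 2 of N = 5).
Individual gaps: 3200−1900 = 1300; 3200−2200 = 1000.
Aggregate gap = ₹2,300.

₹2,300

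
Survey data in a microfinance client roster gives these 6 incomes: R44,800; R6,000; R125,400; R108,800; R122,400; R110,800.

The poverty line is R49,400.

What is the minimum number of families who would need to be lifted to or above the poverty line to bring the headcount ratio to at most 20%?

1

2 of the 6 families are poor, so H = 2/6 = 0.333.
A headcount ratio of at most 20% allows at most ⌊0.20 × 6⌋ = 1 poor families.
So at least 2 − 1 = 1 must be lifted.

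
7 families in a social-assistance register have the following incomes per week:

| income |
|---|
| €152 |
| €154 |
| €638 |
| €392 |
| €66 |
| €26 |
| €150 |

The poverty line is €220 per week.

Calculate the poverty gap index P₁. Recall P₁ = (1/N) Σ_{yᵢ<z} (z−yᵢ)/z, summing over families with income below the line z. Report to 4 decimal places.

0.3584

Below z: €26, €66, €150, €152, €154 (q = 5 of N = 7).
Shortfall ratios: (220−26)/220 = 0.8818; (220−66)/220 = 0.7000; (220−150)/220 = 0.3182; (220−152)/220 = 0.3091; (220−154)/220 = 0.3000.
Sum of shortfalls = 2.509091; P₁ averages over all N: 2.509091 / 7 = 0.3584.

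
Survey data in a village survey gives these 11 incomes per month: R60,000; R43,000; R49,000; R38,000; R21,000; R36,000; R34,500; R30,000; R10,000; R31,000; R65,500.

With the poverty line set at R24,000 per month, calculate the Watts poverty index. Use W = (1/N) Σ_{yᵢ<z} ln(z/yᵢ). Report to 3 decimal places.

0.092

Below the line: R10,000, R21,000 (q = 2 of N = 11).
ln(z/y) terms: ln(24000/10000) = 0.8755; ln(24000/21000) = 0.1335.
W = 1.009000 / 11 = 0.092.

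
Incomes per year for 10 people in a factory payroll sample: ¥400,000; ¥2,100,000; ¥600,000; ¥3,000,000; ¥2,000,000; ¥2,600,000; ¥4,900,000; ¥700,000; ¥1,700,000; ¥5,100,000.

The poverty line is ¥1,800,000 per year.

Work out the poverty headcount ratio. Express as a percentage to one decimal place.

4 of the 10 people have income below ¥1,800,000.
H = 4/10 = 40.0%.

40.0%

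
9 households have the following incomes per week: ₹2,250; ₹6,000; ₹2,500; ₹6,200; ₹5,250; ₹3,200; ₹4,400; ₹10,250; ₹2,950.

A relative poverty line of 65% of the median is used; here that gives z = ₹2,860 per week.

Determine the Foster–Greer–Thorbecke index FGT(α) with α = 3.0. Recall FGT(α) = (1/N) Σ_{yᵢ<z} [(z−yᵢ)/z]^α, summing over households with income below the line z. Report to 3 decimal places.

Below z: ₹2,250, ₹2,500 (q = 2 of N = 9).
Shortfall ratios: (2860−2250)/2860 = 0.2133; (2860−2500)/2860 = 0.1259.
Raised to α = 3.0: 0.00970; 0.00199.
Sum = 0.011697; FGT(3.0) = 0.011697 / 9 = 0.001.

0.001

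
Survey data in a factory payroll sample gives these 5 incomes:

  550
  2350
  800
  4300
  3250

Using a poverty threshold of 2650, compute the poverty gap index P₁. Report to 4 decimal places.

0.3208

Below the line: 550, 800, 2350 (q = 3 of N = 5).
Gap ratios (z−y)/z: (2650−550)/2650 = 0.7925; (2650−800)/2650 = 0.6981; (2650−2350)/2650 = 0.1132.
Σ = 1.603774. Dividing by the full population N = 5 gives P₁ = 0.3208.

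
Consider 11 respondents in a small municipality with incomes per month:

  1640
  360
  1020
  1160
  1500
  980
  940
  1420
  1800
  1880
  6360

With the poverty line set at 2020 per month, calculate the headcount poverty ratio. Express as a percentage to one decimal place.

90.9%

10 of the 11 respondents have income below 2020.
H = 10/11 = 90.9%.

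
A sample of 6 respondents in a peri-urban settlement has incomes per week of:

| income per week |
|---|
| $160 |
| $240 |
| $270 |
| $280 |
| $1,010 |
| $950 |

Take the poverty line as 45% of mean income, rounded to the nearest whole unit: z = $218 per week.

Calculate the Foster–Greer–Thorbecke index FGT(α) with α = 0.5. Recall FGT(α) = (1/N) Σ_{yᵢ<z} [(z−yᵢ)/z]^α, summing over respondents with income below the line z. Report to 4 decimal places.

0.0860

Below z: $160 (q = 1 of N = 6).
Normalized shortfalls: (218−160)/218 = 0.2661.
Raised to α = 0.5: 0.51581.
Sum = 0.515805; FGT(0.5) = 0.515805 / 6 = 0.0860.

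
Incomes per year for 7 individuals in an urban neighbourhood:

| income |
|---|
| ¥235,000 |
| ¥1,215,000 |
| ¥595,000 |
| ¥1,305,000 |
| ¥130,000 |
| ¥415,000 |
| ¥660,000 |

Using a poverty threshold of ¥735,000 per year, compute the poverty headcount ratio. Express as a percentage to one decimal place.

71.4%

5 of the 7 individuals have income below ¥735,000.
H = 5/7 = 71.4%.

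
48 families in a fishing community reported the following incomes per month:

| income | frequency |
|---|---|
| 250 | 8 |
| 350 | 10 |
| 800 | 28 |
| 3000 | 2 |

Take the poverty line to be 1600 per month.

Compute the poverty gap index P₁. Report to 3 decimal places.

0.595

Incomes under z: 8×250, 10×350, 28×800 (q = 46 of N = 48).
Normalized shortfalls: (1600−250)/1600 = 0.8438 (×8); (1600−350)/1600 = 0.7812 (×10); (1600−800)/1600 = 0.5000 (×28).
Sum of shortfalls = 28.562500; P₁ averages over all N: 28.562500 / 48 = 0.595.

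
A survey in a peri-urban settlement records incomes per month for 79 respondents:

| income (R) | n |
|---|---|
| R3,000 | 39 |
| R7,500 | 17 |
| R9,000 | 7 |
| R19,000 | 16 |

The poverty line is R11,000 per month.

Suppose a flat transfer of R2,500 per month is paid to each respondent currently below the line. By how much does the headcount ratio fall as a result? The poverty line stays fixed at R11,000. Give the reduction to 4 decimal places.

0.0886

Before: below the line — 39×R3,000, 17×R7,500, 7×R9,000; headcount ratio = 0.797468.
After the R2,500 transfer: below the line — 39×R5,500, 17×R10,000; headcount ratio = 0.708861.
Reduction = 0.797468 − 0.708861 = 0.0886.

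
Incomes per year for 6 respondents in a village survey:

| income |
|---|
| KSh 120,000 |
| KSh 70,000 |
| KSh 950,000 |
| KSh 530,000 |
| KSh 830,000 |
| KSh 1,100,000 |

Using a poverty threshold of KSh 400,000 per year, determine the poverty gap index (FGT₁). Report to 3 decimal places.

Poor units: KSh 70,000, KSh 120,000 (q = 2 of N = 6).
Gap ratios (z−y)/z: (400000−70000)/400000 = 0.8250; (400000−120000)/400000 = 0.7000.
Σ = 1.525000. Dividing by the full population N = 6 gives P₁ = 0.254.

0.254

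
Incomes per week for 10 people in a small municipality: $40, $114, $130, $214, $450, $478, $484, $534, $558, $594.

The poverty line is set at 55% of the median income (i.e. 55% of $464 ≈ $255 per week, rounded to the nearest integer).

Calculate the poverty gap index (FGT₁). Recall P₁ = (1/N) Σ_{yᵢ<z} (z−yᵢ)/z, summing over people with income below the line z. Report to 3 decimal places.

Poor units: $40, $114, $130, $214 (q = 4 of N = 10).
Normalized shortfalls: (255−40)/255 = 0.8431; (255−114)/255 = 0.5529; (255−130)/255 = 0.4902; (255−214)/255 = 0.1608.
Sum of shortfalls = 2.047059; P₁ averages over all N: 2.047059 / 10 = 0.205.

0.205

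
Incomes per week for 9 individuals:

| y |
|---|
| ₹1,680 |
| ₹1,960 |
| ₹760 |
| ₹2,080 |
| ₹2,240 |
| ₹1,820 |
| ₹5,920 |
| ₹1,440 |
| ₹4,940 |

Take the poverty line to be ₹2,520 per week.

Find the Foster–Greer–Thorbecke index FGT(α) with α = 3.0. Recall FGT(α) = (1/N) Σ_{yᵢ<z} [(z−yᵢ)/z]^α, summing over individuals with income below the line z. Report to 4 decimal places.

Below the line: ₹760, ₹1,440, ₹1,680, ₹1,820, ₹1,960, ₹2,080, ₹2,240 (q = 7 of N = 9).
Normalized shortfalls: (2520−760)/2520 = 0.6984; (2520−1440)/2520 = 0.4286; (2520−1680)/2520 = 0.3333; (2520−1820)/2520 = 0.2778; (2520−1960)/2520 = 0.2222; (2520−2080)/2520 = 0.1746; (2520−2240)/2520 = 0.1111.
Raised to α = 3.0: 0.34067; 0.07872; 0.03704; 0.02143; 0.01097; 0.00532; 0.00137.
Sum = 0.495528; FGT(3.0) = 0.495528 / 9 = 0.0551.

0.0551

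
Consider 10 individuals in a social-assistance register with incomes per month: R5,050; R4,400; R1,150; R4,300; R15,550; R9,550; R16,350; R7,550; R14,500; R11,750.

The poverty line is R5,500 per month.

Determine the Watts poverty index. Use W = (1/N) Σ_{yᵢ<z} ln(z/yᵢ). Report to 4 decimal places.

Incomes under z: R1,150, R4,300, R4,400, R5,050 (q = 4 of N = 10).
Log gaps: ln(5500/1150) = 1.5650; ln(5500/4300) = 0.2461; ln(5500/4400) = 0.2231; ln(5500/5050) = 0.0854.
W = 2.119623 / 10 = 0.2120.

0.2120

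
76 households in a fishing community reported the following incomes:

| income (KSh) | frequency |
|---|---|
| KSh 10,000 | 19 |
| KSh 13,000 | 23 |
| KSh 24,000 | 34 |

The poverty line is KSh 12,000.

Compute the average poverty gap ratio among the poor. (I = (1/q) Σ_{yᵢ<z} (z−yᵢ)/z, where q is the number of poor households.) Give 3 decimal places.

Poor units: 19×KSh 10,000 (q = 19 of N = 76).
Relative gaps: 0.1667 (×19); sum = 3.166667.
I averages over the q = 19 poor units only: 3.166667 / 19 = 0.167.

0.167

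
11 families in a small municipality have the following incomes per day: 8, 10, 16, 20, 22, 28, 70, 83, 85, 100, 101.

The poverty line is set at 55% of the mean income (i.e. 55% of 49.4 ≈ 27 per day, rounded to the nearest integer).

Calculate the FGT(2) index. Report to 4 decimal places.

0.1054

Below the line: 8, 10, 16, 20, 22 (q = 5 of N = 11).
Relative gaps: (27−8)/27 = 0.7037; (27−10)/27 = 0.6296; (27−16)/27 = 0.4074; (27−20)/27 = 0.2593; (27−22)/27 = 0.1852.
Squared: 0.4952; 0.3964; 0.1660; 0.0672; 0.0343.
Sum = 1.159122; P₂ = 1.159122 / 11 = 0.1054.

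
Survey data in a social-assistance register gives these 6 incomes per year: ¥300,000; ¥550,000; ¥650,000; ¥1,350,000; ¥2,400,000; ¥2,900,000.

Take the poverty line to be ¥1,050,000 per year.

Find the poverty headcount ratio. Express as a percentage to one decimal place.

3 of the 6 households have income below ¥1,050,000.
H = 3/6 = 50.0%.

50.0%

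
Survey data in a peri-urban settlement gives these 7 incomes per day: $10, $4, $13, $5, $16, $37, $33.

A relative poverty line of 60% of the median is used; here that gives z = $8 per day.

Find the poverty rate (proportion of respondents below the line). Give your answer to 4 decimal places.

2 of the 7 respondents have income below $8.
H = 2/7 = 0.2857.

0.2857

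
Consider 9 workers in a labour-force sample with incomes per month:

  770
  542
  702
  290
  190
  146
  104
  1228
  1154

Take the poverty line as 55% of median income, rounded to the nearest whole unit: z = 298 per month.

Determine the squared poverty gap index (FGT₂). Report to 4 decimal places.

Below the line: 104, 146, 190, 290 (q = 4 of N = 9).
Relative gaps: (298−104)/298 = 0.6510; (298−146)/298 = 0.5101; (298−190)/298 = 0.3624; (298−290)/298 = 0.0268.
Squared: 0.4238; 0.2602; 0.1313; 0.0007.
Sum = 0.816044; P₂ = 0.816044 / 9 = 0.0907.

0.0907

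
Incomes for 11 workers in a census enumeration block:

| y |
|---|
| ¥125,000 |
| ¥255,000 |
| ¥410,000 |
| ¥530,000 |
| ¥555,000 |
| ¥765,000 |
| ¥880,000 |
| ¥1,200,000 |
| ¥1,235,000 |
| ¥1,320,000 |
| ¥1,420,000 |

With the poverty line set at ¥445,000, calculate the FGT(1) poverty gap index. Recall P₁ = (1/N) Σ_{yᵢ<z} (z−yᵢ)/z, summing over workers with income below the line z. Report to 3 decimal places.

0.111

Incomes under z: ¥125,000, ¥255,000, ¥410,000 (q = 3 of N = 11).
Normalized shortfalls: (445000−125000)/445000 = 0.7191; (445000−255000)/445000 = 0.4270; (445000−410000)/445000 = 0.0787.
Sum of shortfalls = 1.224719; P₁ averages over all N: 1.224719 / 11 = 0.111.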